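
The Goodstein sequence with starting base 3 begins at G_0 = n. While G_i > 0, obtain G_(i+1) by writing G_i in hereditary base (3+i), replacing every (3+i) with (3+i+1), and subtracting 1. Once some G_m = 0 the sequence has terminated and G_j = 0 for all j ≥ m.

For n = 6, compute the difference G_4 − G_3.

i=0: 6 = 2·3 (b=3); 3→4: 2·4 = 8; 8−1 = 7
i=1: 7 = 4 + 3 (b=4); 4→5: 5 + 3 = 8; 8−1 = 7
i=2: 7 = 5 + 2 (b=5); 5→6: 6 + 2 = 8; 8−1 = 7
i=3: 7 = 6 + 1 (b=6); 6→7: 7 + 1 = 8; 8−1 = 7

0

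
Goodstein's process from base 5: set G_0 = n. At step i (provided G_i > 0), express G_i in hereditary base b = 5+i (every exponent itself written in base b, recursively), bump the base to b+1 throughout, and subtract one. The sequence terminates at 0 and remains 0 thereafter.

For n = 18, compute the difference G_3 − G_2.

2

(0) 18|_5 = 3·5 + 3 ↦ 3·6 + 3|_6 = 21 ⇒ 20
(1) 20|_6 = 3·6 + 2 ↦ 3·7 + 2|_7 = 23 ⇒ 22
(2) 22|_7 = 3·7 + 1 ↦ 3·8 + 1|_8 = 25 ⇒ 24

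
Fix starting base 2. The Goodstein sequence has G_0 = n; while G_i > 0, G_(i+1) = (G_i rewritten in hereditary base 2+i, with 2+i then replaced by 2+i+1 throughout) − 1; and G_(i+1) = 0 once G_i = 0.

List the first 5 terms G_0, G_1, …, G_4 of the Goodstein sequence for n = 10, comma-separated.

10, 83, 1025, 15625, 279935

G_0 = 10. HB_2(10) = 2^(2 + 1) + 2. Bump = 84. G_1 = 83.
G_1 = 83. HB_3(83) = 3^(3 + 1) + 2. Bump = 1026. G_2 = 1025.
G_2 = 1025. HB_4(1025) = 4^(4 + 1) + 1. Bump = 15626. G_3 = 15625.
G_3 = 15625. HB_5(15625) = 5^(5 + 1). Bump = 279936. G_4 = 279935.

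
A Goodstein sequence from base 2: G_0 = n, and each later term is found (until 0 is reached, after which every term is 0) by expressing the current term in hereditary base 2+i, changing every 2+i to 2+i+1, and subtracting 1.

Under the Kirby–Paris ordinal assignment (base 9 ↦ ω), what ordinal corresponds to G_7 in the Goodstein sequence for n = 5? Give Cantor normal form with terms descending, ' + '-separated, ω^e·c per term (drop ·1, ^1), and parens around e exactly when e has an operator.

(0) 5|_2 = 2^2 + 1 ↦ 3^3 + 1|_3 = 28 ⇒ 27
(1) 27|_3 = 3^3 ↦ 4^4|_4 = 256 ⇒ 255
(2) 255|_4 = 3·4^3 + 3·4^2 + 3·4 + 3 ↦ 3·5^3 + 3·5^2 + 3·5 + 3|_5 = 468 ⇒ 467
(3) 467|_5 = 3·5^3 + 3·5^2 + 3·5 + 2 ↦ 3·6^3 + 3·6^2 + 3·6 + 2|_6 = 776 ⇒ 775
(4) 775|_6 = 3·6^3 + 3·6^2 + 3·6 + 1 ↦ 3·7^3 + 3·7^2 + 3·7 + 1|_7 = 1198 ⇒ 1197
(5) 1197|_7 = 3·7^3 + 3·7^2 + 3·7 ↦ 3·8^3 + 3·8^2 + 3·8|_8 = 1752 ⇒ 1751
(6) 1751|_8 = 3·8^3 + 3·8^2 + 2·8 + 7 ↦ 3·9^3 + 3·9^2 + 2·9 + 7|_9 = 2455 ⇒ 2454
(7) 2454|_9 = 3·9^3 + 3·9^2 + 2·9 + 6 ↦ 3·10^3 + 3·10^2 + 2·10 + 6|_10 = 3326 ⇒ 3325

ω^3·3 + ω^2·3 + ω·2 + 6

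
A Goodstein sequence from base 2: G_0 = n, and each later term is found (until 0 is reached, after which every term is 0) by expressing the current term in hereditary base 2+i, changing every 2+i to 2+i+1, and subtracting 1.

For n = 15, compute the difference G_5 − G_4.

step 0: 15 = 2^(2 + 1) + 2^2 + 2 + 1; sub 3 for 2: 3^(3 + 1) + 3^3 + 3 + 1; = 112; G_1 = 112−1 = 111
step 1: 111 = 3^(3 + 1) + 3^3 + 3; sub 4 for 3: 4^(4 + 1) + 4^4 + 4; = 1284; G_2 = 1284−1 = 1283
step 2: 1283 = 4^(4 + 1) + 4^4 + 3; sub 5 for 4: 5^(5 + 1) + 5^5 + 3; = 18753; G_3 = 18753−1 = 18752
step 3: 18752 = 5^(5 + 1) + 5^5 + 2; sub 6 for 5: 6^(6 + 1) + 6^6 + 2; = 326594; G_4 = 326594−1 = 326593
step 4: 326593 = 6^(6 + 1) + 6^6 + 1; sub 7 for 6: 7^(7 + 1) + 7^7 + 1; = 6588345; G_5 = 6588345−1 = 6588344

6261751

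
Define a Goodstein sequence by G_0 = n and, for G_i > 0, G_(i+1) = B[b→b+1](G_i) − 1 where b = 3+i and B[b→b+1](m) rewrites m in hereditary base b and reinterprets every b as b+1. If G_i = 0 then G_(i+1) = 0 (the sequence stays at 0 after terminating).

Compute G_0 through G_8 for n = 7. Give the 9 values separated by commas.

(0) 7|_3 = 2·3 + 1 ↦ 2·4 + 1|_4 = 9 ⇒ 8
(1) 8|_4 = 2·4 ↦ 2·5|_5 = 10 ⇒ 9
(2) 9|_5 = 5 + 4 ↦ 6 + 4|_6 = 10 ⇒ 9
(3) 9|_6 = 6 + 3 ↦ 7 + 3|_7 = 10 ⇒ 9
(4) 9|_7 = 7 + 2 ↦ 8 + 2|_8 = 10 ⇒ 9
(5) 9|_8 = 8 + 1 ↦ 9 + 1|_9 = 10 ⇒ 9
(6) 9|_9 = 9 ↦ 10|_10 = 10 ⇒ 9
(7) 9|_10 = 9 ↦ 9|_11 = 9 ⇒ 8

7, 8, 9, 9, 9, 9, 9, 9, 8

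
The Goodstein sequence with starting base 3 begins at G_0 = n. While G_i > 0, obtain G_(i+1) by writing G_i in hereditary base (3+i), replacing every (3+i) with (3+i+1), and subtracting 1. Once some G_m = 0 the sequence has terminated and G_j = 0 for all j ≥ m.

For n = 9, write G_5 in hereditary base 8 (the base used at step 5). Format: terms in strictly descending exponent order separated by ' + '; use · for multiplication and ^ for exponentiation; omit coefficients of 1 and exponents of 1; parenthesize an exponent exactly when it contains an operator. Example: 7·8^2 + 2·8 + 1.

base 3: 9 = 3^2; at 4: 4^2 = 16; next = 15
base 4: 15 = 3·4 + 3; at 5: 3·5 + 3 = 18; next = 17
base 5: 17 = 3·5 + 2; at 6: 3·6 + 2 = 20; next = 19
base 6: 19 = 3·6 + 1; at 7: 3·7 + 1 = 22; next = 21
base 7: 21 = 3·7; at 8: 3·8 = 24; next = 23

2·8 + 7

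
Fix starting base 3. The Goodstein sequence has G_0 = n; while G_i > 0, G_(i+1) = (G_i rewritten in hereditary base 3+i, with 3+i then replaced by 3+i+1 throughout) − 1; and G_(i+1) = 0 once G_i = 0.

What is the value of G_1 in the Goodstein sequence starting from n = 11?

17

base 3: 11 = 3^2 + 2; at 4: 4^2 + 2 = 18; next = 17
base 4: 17 = 4^2 + 1; at 5: 5^2 + 1 = 26; next = 25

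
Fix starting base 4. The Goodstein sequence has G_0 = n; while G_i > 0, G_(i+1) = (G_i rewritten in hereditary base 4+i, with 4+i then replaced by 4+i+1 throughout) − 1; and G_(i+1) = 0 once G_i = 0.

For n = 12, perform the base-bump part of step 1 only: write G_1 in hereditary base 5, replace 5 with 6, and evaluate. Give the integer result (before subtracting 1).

i=0: 12 = 3·4 (b=4); 4→5: 3·5 = 15; 15−1 = 14
i=1: 14 = 2·5 + 4 (b=5); 5→6: 2·6 + 4 = 16; 16−1 = 15

16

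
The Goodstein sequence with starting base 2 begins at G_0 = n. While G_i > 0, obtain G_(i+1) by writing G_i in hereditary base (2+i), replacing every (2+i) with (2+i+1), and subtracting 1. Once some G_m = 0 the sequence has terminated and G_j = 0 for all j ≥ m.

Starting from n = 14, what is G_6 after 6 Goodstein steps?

134404971

step 0: 14 = 2^(2 + 1) + 2^2 + 2; sub 3 for 2: 3^(3 + 1) + 3^3 + 3; = 111; G_1 = 111−1 = 110
step 1: 110 = 3^(3 + 1) + 3^3 + 2; sub 4 for 3: 4^(4 + 1) + 4^4 + 2; = 1282; G_2 = 1282−1 = 1281
step 2: 1281 = 4^(4 + 1) + 4^4 + 1; sub 5 for 4: 5^(5 + 1) + 5^5 + 1; = 18751; G_3 = 18751−1 = 18750
step 3: 18750 = 5^(5 + 1) + 5^5; sub 6 for 5: 6^(6 + 1) + 6^6; = 326592; G_4 = 326592−1 = 326591
step 4: 326591 = 6^(6 + 1) + 5·6^5 + 5·6^4 + 5·6^3 + 5·6^2 + 5·6 + 5; sub 7 for 6: 7^(7 + 1) + 5·7^5 + 5·7^4 + 5·7^3 + 5·7^2 + 5·7 + 5; = 5862841; G_5 = 5862841−1 = 5862840
step 5: 5862840 = 7^(7 + 1) + 5·7^5 + 5·7^4 + 5·7^3 + 5·7^2 + 5·7 + 4; sub 8 for 7: 8^(8 + 1) + 5·8^5 + 5·8^4 + 5·8^3 + 5·8^2 + 5·8 + 4; = 134404972; G_6 = 134404972−1 = 134404971
step 6: 134404971 = 8^(8 + 1) + 5·8^5 + 5·8^4 + 5·8^3 + 5·8^2 + 5·8 + 3; sub 9 for 8: 9^(9 + 1) + 5·9^5 + 5·9^4 + 5·9^3 + 5·9^2 + 5·9 + 3; = 3487116549; G_7 = 3487116549−1 = 3487116548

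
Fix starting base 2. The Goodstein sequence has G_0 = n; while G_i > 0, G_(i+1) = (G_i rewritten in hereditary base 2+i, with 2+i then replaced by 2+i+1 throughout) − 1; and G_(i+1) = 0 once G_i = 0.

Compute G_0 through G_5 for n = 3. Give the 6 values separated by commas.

step 0: 3 = 2 + 1; sub 3 for 2: 3 + 1; = 4; G_1 = 4−1 = 3
step 1: 3 = 3; sub 4 for 3: 4; = 4; G_2 = 4−1 = 3
step 2: 3 = 3; sub 5 for 4: 3; = 3; G_3 = 3−1 = 2
step 3: 2 = 2; sub 6 for 5: 2; = 2; G_4 = 2−1 = 1
step 4: 1 = 1; sub 7 for 6: 1; = 1; G_5 = 1−1 = 0

3, 3, 3, 2, 1, 0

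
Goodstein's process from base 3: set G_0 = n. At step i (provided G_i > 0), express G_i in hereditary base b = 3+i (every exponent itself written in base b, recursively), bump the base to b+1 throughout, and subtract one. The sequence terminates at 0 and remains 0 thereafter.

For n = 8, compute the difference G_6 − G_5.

8 —HB3→ 2·3 + 2 —bump→ 2·4 + 2 = 10 —(−1)→ 9
9 —HB4→ 2·4 + 1 —bump→ 2·5 + 1 = 11 —(−1)→ 10
10 —HB5→ 2·5 —bump→ 2·6 = 12 —(−1)→ 11
11 —HB6→ 6 + 5 —bump→ 7 + 5 = 12 —(−1)→ 11
11 —HB7→ 7 + 4 —bump→ 8 + 4 = 12 —(−1)→ 11
11 —HB8→ 8 + 3 —bump→ 9 + 3 = 12 —(−1)→ 11

0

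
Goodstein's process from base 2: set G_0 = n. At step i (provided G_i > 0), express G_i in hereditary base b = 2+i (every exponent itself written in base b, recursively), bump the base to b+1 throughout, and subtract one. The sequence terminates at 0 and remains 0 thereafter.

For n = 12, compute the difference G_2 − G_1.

958

(0) 12|_2 = 2^(2 + 1) + 2^2 ↦ 3^(3 + 1) + 3^3|_3 = 108 ⇒ 107
(1) 107|_3 = 3^(3 + 1) + 2·3^2 + 2·3 + 2 ↦ 4^(4 + 1) + 2·4^2 + 2·4 + 2|_4 = 1066 ⇒ 1065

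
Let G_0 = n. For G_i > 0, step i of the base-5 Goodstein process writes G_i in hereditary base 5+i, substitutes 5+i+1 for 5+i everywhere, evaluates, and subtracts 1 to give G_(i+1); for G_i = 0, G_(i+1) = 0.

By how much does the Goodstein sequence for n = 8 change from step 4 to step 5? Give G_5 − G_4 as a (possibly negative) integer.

-1

[0] 8 ≡ 5 + 3 (base 5). Lift 6: 9. −1: 8.
[1] 8 ≡ 6 + 2 (base 6). Lift 7: 9. −1: 8.
[2] 8 ≡ 7 + 1 (base 7). Lift 8: 9. −1: 8.
[3] 8 ≡ 8 (base 8). Lift 9: 9. −1: 8.
[4] 8 ≡ 8 (base 9). Lift 10: 8. −1: 7.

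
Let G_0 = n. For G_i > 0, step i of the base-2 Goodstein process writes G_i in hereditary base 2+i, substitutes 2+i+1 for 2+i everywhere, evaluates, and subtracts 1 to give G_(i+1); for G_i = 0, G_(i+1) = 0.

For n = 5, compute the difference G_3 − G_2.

212

i=0: 5 = 2^2 + 1 (b=2); 2→3: 3^3 + 1 = 28; 28−1 = 27
i=1: 27 = 3^3 (b=3); 3→4: 4^4 = 256; 256−1 = 255
i=2: 255 = 3·4^3 + 3·4^2 + 3·4 + 3 (b=4); 4→5: 3·5^3 + 3·5^2 + 3·5 + 3 = 468; 468−1 = 467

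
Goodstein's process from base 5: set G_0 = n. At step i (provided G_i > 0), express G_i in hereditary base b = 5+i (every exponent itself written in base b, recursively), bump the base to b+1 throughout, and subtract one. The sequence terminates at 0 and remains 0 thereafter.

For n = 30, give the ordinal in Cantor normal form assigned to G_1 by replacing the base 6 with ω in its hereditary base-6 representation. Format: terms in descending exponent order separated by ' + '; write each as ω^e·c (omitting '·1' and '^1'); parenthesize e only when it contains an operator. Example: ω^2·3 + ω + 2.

step 0: 30 = 5^2 + 5; sub 6 for 5: 6^2 + 6; = 42; G_1 = 42−1 = 41
step 1: 41 = 6^2 + 5; sub 7 for 6: 7^2 + 5; = 54; G_2 = 54−1 = 53

ω^2 + 5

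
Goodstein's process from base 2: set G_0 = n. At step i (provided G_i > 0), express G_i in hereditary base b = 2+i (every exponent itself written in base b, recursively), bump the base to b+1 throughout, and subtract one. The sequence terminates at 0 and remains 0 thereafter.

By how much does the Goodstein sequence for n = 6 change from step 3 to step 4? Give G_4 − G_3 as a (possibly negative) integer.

43530

base 2: 6 = 2^2 + 2; at 3: 3^3 + 3 = 30; next = 29
base 3: 29 = 3^3 + 2; at 4: 4^4 + 2 = 258; next = 257
base 4: 257 = 4^4 + 1; at 5: 5^5 + 1 = 3126; next = 3125
base 5: 3125 = 5^5; at 6: 6^6 = 46656; next = 46655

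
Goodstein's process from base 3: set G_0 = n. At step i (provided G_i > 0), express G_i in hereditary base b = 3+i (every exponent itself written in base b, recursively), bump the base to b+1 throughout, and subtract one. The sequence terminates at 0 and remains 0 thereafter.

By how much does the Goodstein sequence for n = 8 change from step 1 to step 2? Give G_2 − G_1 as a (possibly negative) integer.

1

step 0: 8 = 2·3 + 2; sub 4 for 3: 2·4 + 2; = 10; G_1 = 10−1 = 9
step 1: 9 = 2·4 + 1; sub 5 for 4: 2·5 + 1; = 11; G_2 = 11−1 = 10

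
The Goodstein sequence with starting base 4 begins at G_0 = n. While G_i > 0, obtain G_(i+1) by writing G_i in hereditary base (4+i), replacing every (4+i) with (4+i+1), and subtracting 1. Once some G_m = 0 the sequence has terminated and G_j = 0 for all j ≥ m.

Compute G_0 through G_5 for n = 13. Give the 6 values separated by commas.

13, 15, 17, 18, 19, 20

G_0 = 13. HB_4(13) = 3·4 + 1. Bump = 16. G_1 = 15.
G_1 = 15. HB_5(15) = 3·5. Bump = 18. G_2 = 17.
G_2 = 17. HB_6(17) = 2·6 + 5. Bump = 19. G_3 = 18.
G_3 = 18. HB_7(18) = 2·7 + 4. Bump = 20. G_4 = 19.
G_4 = 19. HB_8(19) = 2·8 + 3. Bump = 21. G_5 = 20.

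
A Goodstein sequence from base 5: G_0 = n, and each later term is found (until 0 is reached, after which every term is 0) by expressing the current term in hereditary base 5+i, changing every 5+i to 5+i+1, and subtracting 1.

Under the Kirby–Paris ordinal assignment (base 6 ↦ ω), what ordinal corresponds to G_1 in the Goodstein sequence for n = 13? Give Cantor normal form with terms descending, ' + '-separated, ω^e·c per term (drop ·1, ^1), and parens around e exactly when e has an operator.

ω·2 + 2

step 0: 13 = 2·5 + 3; sub 6 for 5: 2·6 + 3; = 15; G_1 = 15−1 = 14
step 1: 14 = 2·6 + 2; sub 7 for 6: 2·7 + 2; = 16; G_2 = 16−1 = 15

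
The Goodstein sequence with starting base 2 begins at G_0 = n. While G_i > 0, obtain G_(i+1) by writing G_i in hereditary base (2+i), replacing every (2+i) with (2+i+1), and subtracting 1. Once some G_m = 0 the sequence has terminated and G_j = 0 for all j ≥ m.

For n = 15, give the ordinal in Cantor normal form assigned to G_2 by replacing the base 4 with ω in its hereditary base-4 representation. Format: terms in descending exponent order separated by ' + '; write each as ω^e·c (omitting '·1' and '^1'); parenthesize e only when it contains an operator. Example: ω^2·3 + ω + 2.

step 0: 15 = 2^(2 + 1) + 2^2 + 2 + 1; sub 3 for 2: 3^(3 + 1) + 3^3 + 3 + 1; = 112; G_1 = 112−1 = 111
step 1: 111 = 3^(3 + 1) + 3^3 + 3; sub 4 for 3: 4^(4 + 1) + 4^4 + 4; = 1284; G_2 = 1284−1 = 1283
step 2: 1283 = 4^(4 + 1) + 4^4 + 3; sub 5 for 4: 5^(5 + 1) + 5^5 + 3; = 18753; G_3 = 18753−1 = 18752

ω^(ω + 1) + ω^ω + 3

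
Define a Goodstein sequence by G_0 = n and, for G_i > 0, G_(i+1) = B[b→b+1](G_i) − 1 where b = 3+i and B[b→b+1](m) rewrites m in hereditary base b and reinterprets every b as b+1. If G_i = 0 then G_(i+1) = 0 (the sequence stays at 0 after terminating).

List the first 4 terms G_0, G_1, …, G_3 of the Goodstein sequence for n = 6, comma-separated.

step 0: 6 = 2·3; sub 4 for 3: 2·4; = 8; G_1 = 8−1 = 7
step 1: 7 = 4 + 3; sub 5 for 4: 5 + 3; = 8; G_2 = 8−1 = 7
step 2: 7 = 5 + 2; sub 6 for 5: 6 + 2; = 8; G_3 = 8−1 = 7

6, 7, 7, 7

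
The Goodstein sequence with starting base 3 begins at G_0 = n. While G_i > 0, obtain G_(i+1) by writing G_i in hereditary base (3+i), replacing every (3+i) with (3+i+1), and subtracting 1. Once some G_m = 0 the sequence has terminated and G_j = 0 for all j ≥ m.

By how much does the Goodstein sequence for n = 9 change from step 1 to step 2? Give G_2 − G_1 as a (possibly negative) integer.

(0) 9|_3 = 3^2 ↦ 4^2|_4 = 16 ⇒ 15
(1) 15|_4 = 3·4 + 3 ↦ 3·5 + 3|_5 = 18 ⇒ 17

2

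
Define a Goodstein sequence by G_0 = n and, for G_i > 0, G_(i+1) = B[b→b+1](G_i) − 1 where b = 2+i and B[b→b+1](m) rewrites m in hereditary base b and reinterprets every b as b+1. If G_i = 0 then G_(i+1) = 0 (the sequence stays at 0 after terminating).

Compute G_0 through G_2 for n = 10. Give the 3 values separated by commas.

10, 83, 1025

G_0 = 10. HB_2(10) = 2^(2 + 1) + 2. Bump = 84. G_1 = 83.
G_1 = 83. HB_3(83) = 3^(3 + 1) + 2. Bump = 1026. G_2 = 1025.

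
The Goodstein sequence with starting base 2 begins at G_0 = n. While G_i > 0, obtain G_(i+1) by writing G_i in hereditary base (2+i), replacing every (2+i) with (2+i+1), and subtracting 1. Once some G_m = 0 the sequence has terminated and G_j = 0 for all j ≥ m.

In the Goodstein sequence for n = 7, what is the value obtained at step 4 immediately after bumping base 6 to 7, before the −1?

823544

(0) 7|_2 = 2^2 + 2 + 1 ↦ 3^3 + 3 + 1|_3 = 31 ⇒ 30
(1) 30|_3 = 3^3 + 3 ↦ 4^4 + 4|_4 = 260 ⇒ 259
(2) 259|_4 = 4^4 + 3 ↦ 5^5 + 3|_5 = 3128 ⇒ 3127
(3) 3127|_5 = 5^5 + 2 ↦ 6^6 + 2|_6 = 46658 ⇒ 46657
(4) 46657|_6 = 6^6 + 1 ↦ 7^7 + 1|_7 = 823544 ⇒ 823543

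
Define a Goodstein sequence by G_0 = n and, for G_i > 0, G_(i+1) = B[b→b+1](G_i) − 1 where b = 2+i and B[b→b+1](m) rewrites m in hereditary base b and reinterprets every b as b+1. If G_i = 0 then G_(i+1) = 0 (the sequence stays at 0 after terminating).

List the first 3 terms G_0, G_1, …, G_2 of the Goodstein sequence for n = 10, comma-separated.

10, 83, 1025

i=0: 10 = 2^(2 + 1) + 2 (b=2); 2→3: 3^(3 + 1) + 3 = 84; 84−1 = 83
i=1: 83 = 3^(3 + 1) + 2 (b=3); 3→4: 4^(4 + 1) + 2 = 1026; 1026−1 = 1025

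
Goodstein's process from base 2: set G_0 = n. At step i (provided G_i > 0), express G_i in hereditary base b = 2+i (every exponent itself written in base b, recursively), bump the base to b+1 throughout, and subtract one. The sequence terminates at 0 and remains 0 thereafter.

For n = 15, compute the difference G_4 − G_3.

307841

15 —HB2→ 2^(2 + 1) + 2^2 + 2 + 1 —bump→ 3^(3 + 1) + 3^3 + 3 + 1 = 112 —(−1)→ 111
111 —HB3→ 3^(3 + 1) + 3^3 + 3 —bump→ 4^(4 + 1) + 4^4 + 4 = 1284 —(−1)→ 1283
1283 —HB4→ 4^(4 + 1) + 4^4 + 3 —bump→ 5^(5 + 1) + 5^5 + 3 = 18753 —(−1)→ 18752
18752 —HB5→ 5^(5 + 1) + 5^5 + 2 —bump→ 6^(6 + 1) + 6^6 + 2 = 326594 —(−1)→ 326593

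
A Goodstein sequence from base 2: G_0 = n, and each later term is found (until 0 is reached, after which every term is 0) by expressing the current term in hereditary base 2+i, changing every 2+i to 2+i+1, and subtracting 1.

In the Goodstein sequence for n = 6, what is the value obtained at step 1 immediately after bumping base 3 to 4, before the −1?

G_0 = 6. HB_2(6) = 2^2 + 2. Bump = 30. G_1 = 29.
G_1 = 29. HB_3(29) = 3^3 + 2. Bump = 258. G_2 = 257.

258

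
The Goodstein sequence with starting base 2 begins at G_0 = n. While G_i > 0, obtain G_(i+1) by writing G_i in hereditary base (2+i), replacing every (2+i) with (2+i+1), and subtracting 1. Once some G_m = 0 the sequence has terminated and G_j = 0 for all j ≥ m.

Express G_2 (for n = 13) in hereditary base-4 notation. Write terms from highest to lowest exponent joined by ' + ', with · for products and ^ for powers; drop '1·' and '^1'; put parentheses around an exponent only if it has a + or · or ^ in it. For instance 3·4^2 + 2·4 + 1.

4^(4 + 1) + 3·4^3 + 3·4^2 + 3·4 + 3

G_0 = 13. HB_2(13) = 2^(2 + 1) + 2^2 + 1. Bump = 109. G_1 = 108.
G_1 = 108. HB_3(108) = 3^(3 + 1) + 3^3. Bump = 1280. G_2 = 1279.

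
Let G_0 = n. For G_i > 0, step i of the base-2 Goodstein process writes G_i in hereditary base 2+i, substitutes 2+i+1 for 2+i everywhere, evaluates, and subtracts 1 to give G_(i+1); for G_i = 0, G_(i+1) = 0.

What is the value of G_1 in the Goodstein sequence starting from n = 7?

30

base 2: 7 = 2^2 + 2 + 1; at 3: 3^3 + 3 + 1 = 31; next = 30
base 3: 30 = 3^3 + 3; at 4: 4^4 + 4 = 260; next = 259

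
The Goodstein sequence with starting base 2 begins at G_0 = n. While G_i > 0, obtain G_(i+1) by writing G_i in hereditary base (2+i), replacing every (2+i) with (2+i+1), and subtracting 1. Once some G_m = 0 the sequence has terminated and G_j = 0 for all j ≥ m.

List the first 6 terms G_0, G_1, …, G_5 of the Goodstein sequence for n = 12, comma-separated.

12, 107, 1065, 15685, 280019, 5764910

base 2: 12 = 2^(2 + 1) + 2^2; at 3: 3^(3 + 1) + 3^3 = 108; next = 107
base 3: 107 = 3^(3 + 1) + 2·3^2 + 2·3 + 2; at 4: 4^(4 + 1) + 2·4^2 + 2·4 + 2 = 1066; next = 1065
base 4: 1065 = 4^(4 + 1) + 2·4^2 + 2·4 + 1; at 5: 5^(5 + 1) + 2·5^2 + 2·5 + 1 = 15686; next = 15685
base 5: 15685 = 5^(5 + 1) + 2·5^2 + 2·5; at 6: 6^(6 + 1) + 2·6^2 + 2·6 = 280020; next = 280019
base 6: 280019 = 6^(6 + 1) + 2·6^2 + 6 + 5; at 7: 7^(7 + 1) + 2·7^2 + 7 + 5 = 5764911; next = 5764910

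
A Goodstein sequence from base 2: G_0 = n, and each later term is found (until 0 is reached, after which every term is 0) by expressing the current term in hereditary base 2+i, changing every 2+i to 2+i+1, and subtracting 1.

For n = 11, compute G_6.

G_0=11  [base 2] 2^(2 + 1) + 2 + 1  →[2↦3]→  3^(3 + 1) + 3 + 1 = 85  −1 ⇒ G_1=84
G_1=84  [base 3] 3^(3 + 1) + 3  →[3↦4]→  4^(4 + 1) + 4 = 1028  −1 ⇒ G_2=1027
G_2=1027  [base 4] 4^(4 + 1) + 3  →[4↦5]→  5^(5 + 1) + 3 = 15628  −1 ⇒ G_3=15627
G_3=15627  [base 5] 5^(5 + 1) + 2  →[5↦6]→  6^(6 + 1) + 2 = 279938  −1 ⇒ G_4=279937
G_4=279937  [base 6] 6^(6 + 1) + 1  →[6↦7]→  7^(7 + 1) + 1 = 5764802  −1 ⇒ G_5=5764801
G_5=5764801  [base 7] 7^(7 + 1)  →[7↦8]→  8^(8 + 1) = 134217728  −1 ⇒ G_6=134217727

134217727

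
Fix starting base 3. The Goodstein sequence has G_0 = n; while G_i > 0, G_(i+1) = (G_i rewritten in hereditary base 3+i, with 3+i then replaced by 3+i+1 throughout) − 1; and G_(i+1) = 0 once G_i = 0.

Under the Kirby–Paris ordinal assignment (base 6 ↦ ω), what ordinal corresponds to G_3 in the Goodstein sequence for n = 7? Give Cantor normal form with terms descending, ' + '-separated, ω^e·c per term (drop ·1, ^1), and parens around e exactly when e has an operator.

ω + 3

step 0: 7 = 2·3 + 1; sub 4 for 3: 2·4 + 1; = 9; G_1 = 9−1 = 8
step 1: 8 = 2·4; sub 5 for 4: 2·5; = 10; G_2 = 10−1 = 9
step 2: 9 = 5 + 4; sub 6 for 5: 6 + 4; = 10; G_3 = 10−1 = 9
step 3: 9 = 6 + 3; sub 7 for 6: 7 + 3; = 10; G_4 = 10−1 = 9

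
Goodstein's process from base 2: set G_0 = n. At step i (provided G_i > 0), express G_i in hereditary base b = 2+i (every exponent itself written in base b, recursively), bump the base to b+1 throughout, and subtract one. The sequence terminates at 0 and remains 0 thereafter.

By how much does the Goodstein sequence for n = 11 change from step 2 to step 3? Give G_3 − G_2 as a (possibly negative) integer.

11 —HB2→ 2^(2 + 1) + 2 + 1 —bump→ 3^(3 + 1) + 3 + 1 = 85 —(−1)→ 84
84 —HB3→ 3^(3 + 1) + 3 —bump→ 4^(4 + 1) + 4 = 1028 —(−1)→ 1027
1027 —HB4→ 4^(4 + 1) + 3 —bump→ 5^(5 + 1) + 3 = 15628 —(−1)→ 15627

14600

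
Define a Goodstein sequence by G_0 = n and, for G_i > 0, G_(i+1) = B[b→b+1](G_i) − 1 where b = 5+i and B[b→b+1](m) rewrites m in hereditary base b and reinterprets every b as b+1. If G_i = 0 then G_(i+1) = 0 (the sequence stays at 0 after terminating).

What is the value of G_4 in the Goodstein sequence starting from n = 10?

11

i=0: 10 = 2·5 (b=5); 5→6: 2·6 = 12; 12−1 = 11
i=1: 11 = 6 + 5 (b=6); 6→7: 7 + 5 = 12; 12−1 = 11
i=2: 11 = 7 + 4 (b=7); 7→8: 8 + 4 = 12; 12−1 = 11
i=3: 11 = 8 + 3 (b=8); 8→9: 9 + 3 = 12; 12−1 = 11
i=4: 11 = 9 + 2 (b=9); 9→10: 10 + 2 = 12; 12−1 = 11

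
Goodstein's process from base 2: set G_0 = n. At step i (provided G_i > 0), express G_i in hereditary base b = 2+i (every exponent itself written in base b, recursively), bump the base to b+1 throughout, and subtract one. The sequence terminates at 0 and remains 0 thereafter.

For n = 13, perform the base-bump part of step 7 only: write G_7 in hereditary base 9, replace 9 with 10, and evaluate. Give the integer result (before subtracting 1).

G_0=13  [base 2] 2^(2 + 1) + 2^2 + 1  →[2↦3]→  3^(3 + 1) + 3^3 + 1 = 109  −1 ⇒ G_1=108
G_1=108  [base 3] 3^(3 + 1) + 3^3  →[3↦4]→  4^(4 + 1) + 4^4 = 1280  −1 ⇒ G_2=1279
G_2=1279  [base 4] 4^(4 + 1) + 3·4^3 + 3·4^2 + 3·4 + 3  →[4↦5]→  5^(5 + 1) + 3·5^3 + 3·5^2 + 3·5 + 3 = 16093  −1 ⇒ G_3=16092
G_3=16092  [base 5] 5^(5 + 1) + 3·5^3 + 3·5^2 + 3·5 + 2  →[5↦6]→  6^(6 + 1) + 3·6^3 + 3·6^2 + 3·6 + 2 = 280712  −1 ⇒ G_4=280711
G_4=280711  [base 6] 6^(6 + 1) + 3·6^3 + 3·6^2 + 3·6 + 1  →[6↦7]→  7^(7 + 1) + 3·7^3 + 3·7^2 + 3·7 + 1 = 5765999  −1 ⇒ G_5=5765998
G_5=5765998  [base 7] 7^(7 + 1) + 3·7^3 + 3·7^2 + 3·7  →[7↦8]→  8^(8 + 1) + 3·8^3 + 3·8^2 + 3·8 = 134219480  −1 ⇒ G_6=134219479
G_6=134219479  [base 8] 8^(8 + 1) + 3·8^3 + 3·8^2 + 2·8 + 7  →[8↦9]→  9^(9 + 1) + 3·9^3 + 3·9^2 + 2·9 + 7 = 3486786856  −1 ⇒ G_7=3486786855

100000003326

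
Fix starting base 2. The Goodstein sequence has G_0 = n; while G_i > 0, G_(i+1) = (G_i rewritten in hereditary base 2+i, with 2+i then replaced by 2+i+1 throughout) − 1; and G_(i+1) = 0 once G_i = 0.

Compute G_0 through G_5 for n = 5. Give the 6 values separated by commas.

step 0: 5 = 2^2 + 1; sub 3 for 2: 3^3 + 1; = 28; G_1 = 28−1 = 27
step 1: 27 = 3^3; sub 4 for 3: 4^4; = 256; G_2 = 256−1 = 255
step 2: 255 = 3·4^3 + 3·4^2 + 3·4 + 3; sub 5 for 4: 3·5^3 + 3·5^2 + 3·5 + 3; = 468; G_3 = 468−1 = 467
step 3: 467 = 3·5^3 + 3·5^2 + 3·5 + 2; sub 6 for 5: 3·6^3 + 3·6^2 + 3·6 + 2; = 776; G_4 = 776−1 = 775
step 4: 775 = 3·6^3 + 3·6^2 + 3·6 + 1; sub 7 for 6: 3·7^3 + 3·7^2 + 3·7 + 1; = 1198; G_5 = 1198−1 = 1197

5, 27, 255, 467, 775, 1197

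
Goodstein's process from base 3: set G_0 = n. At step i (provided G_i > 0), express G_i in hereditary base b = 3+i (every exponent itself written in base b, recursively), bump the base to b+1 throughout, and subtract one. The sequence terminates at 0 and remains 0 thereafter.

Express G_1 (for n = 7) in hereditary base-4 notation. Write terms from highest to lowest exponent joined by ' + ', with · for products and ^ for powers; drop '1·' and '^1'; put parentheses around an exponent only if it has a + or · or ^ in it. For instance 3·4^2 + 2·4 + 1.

2·4

step 0: 7 = 2·3 + 1; sub 4 for 3: 2·4 + 1; = 9; G_1 = 9−1 = 8
step 1: 8 = 2·4; sub 5 for 4: 2·5; = 10; G_2 = 10−1 = 9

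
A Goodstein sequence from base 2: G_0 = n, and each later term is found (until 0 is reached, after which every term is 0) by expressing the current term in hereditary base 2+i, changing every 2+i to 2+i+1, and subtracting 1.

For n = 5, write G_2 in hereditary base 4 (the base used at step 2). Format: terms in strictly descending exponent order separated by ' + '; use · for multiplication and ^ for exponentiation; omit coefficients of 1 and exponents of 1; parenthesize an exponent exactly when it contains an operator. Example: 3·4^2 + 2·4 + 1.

[0] 5 ≡ 2^2 + 1 (base 2). Lift 3: 28. −1: 27.
[1] 27 ≡ 3^3 (base 3). Lift 4: 256. −1: 255.

3·4^3 + 3·4^2 + 3·4 + 3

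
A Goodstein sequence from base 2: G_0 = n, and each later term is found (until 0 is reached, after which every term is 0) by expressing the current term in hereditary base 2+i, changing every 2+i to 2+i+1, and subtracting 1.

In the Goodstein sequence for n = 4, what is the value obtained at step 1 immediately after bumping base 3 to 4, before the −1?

42

G_0 = 4. HB_2(4) = 2^2. Bump = 27. G_1 = 26.
G_1 = 26. HB_3(26) = 2·3^2 + 2·3 + 2. Bump = 42. G_2 = 41.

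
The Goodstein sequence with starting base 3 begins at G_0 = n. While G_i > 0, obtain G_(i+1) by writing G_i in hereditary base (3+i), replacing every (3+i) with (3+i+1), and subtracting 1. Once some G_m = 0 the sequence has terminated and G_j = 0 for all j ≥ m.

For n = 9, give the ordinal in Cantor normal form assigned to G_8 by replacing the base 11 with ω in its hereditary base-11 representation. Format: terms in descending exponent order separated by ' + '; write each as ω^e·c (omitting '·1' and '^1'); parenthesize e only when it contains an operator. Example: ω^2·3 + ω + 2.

ω·2 + 4

G_0 = 9. HB_3(9) = 3^2. Bump = 16. G_1 = 15.
G_1 = 15. HB_4(15) = 3·4 + 3. Bump = 18. G_2 = 17.
G_2 = 17. HB_5(17) = 3·5 + 2. Bump = 20. G_3 = 19.
G_3 = 19. HB_6(19) = 3·6 + 1. Bump = 22. G_4 = 21.
G_4 = 21. HB_7(21) = 3·7. Bump = 24. G_5 = 23.
G_5 = 23. HB_8(23) = 2·8 + 7. Bump = 25. G_6 = 24.
G_6 = 24. HB_9(24) = 2·9 + 6. Bump = 26. G_7 = 25.
G_7 = 25. HB_10(25) = 2·10 + 5. Bump = 27. G_8 = 26.
G_8 = 26. HB_11(26) = 2·11 + 4. Bump = 28. G_9 = 27.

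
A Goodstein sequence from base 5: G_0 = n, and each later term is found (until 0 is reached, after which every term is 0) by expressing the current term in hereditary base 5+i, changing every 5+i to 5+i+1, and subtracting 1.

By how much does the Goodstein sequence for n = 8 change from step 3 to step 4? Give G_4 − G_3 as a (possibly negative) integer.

[0] 8 ≡ 5 + 3 (base 5). Lift 6: 9. −1: 8.
[1] 8 ≡ 6 + 2 (base 6). Lift 7: 9. −1: 8.
[2] 8 ≡ 7 + 1 (base 7). Lift 8: 9. −1: 8.
[3] 8 ≡ 8 (base 8). Lift 9: 9. −1: 8.

0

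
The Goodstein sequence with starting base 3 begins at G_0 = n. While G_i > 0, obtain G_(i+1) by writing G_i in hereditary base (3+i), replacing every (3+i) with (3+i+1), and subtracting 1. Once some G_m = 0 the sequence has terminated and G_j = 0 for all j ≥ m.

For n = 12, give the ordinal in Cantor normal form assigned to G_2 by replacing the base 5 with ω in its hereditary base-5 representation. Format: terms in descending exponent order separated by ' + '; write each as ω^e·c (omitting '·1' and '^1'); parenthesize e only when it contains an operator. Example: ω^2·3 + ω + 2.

ω^2 + 2

12 —HB3→ 3^2 + 3 —bump→ 4^2 + 4 = 20 —(−1)→ 19
19 —HB4→ 4^2 + 3 —bump→ 5^2 + 3 = 28 —(−1)→ 27
27 —HB5→ 5^2 + 2 —bump→ 6^2 + 2 = 38 —(−1)→ 37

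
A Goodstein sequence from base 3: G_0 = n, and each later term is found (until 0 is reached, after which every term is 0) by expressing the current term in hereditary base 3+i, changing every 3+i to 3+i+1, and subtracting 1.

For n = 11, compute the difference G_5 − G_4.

step 0: 11 = 3^2 + 2; sub 4 for 3: 4^2 + 2; = 18; G_1 = 18−1 = 17
step 1: 17 = 4^2 + 1; sub 5 for 4: 5^2 + 1; = 26; G_2 = 26−1 = 25
step 2: 25 = 5^2; sub 6 for 5: 6^2; = 36; G_3 = 36−1 = 35
step 3: 35 = 5·6 + 5; sub 7 for 6: 5·7 + 5; = 40; G_4 = 40−1 = 39
step 4: 39 = 5·7 + 4; sub 8 for 7: 5·8 + 4; = 44; G_5 = 44−1 = 43

4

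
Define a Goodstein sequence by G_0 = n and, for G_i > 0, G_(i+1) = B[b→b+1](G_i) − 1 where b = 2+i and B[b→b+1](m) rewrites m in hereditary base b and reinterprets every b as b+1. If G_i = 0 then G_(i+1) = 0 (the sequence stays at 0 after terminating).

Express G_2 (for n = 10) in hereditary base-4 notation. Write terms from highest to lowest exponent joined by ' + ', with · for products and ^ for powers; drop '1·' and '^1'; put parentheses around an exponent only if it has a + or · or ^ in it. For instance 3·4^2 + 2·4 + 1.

4^(4 + 1) + 1

10 —HB2→ 2^(2 + 1) + 2 —bump→ 3^(3 + 1) + 3 = 84 —(−1)→ 83
83 —HB3→ 3^(3 + 1) + 2 —bump→ 4^(4 + 1) + 2 = 1026 —(−1)→ 1025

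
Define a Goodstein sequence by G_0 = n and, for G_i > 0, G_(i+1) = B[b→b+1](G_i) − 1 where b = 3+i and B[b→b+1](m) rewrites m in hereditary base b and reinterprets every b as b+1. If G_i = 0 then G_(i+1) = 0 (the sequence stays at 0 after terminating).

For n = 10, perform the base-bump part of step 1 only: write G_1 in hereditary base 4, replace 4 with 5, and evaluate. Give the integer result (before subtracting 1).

G_0 = 10. HB_3(10) = 3^2 + 1. Bump = 17. G_1 = 16.
G_1 = 16. HB_4(16) = 4^2. Bump = 25. G_2 = 24.

25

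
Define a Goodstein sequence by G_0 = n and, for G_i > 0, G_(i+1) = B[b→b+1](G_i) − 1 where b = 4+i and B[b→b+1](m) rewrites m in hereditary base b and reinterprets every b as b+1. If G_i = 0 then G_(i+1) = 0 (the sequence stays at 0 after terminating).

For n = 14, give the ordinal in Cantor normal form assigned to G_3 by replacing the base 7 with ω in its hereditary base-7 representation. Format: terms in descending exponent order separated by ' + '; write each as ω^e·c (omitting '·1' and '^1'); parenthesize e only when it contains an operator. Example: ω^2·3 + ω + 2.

step 0: 14 = 3·4 + 2; sub 5 for 4: 3·5 + 2; = 17; G_1 = 17−1 = 16
step 1: 16 = 3·5 + 1; sub 6 for 5: 3·6 + 1; = 19; G_2 = 19−1 = 18
step 2: 18 = 3·6; sub 7 for 6: 3·7; = 21; G_3 = 21−1 = 20
step 3: 20 = 2·7 + 6; sub 8 for 7: 2·8 + 6; = 22; G_4 = 22−1 = 21

ω·2 + 6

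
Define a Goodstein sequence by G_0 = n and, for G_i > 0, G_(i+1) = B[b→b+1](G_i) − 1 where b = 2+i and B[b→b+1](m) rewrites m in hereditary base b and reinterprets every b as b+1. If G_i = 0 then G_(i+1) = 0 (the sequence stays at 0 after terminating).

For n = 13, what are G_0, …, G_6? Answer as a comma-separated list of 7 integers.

G_0=13  [base 2] 2^(2 + 1) + 2^2 + 1  →[2↦3]→  3^(3 + 1) + 3^3 + 1 = 109  −1 ⇒ G_1=108
G_1=108  [base 3] 3^(3 + 1) + 3^3  →[3↦4]→  4^(4 + 1) + 4^4 = 1280  −1 ⇒ G_2=1279
G_2=1279  [base 4] 4^(4 + 1) + 3·4^3 + 3·4^2 + 3·4 + 3  →[4↦5]→  5^(5 + 1) + 3·5^3 + 3·5^2 + 3·5 + 3 = 16093  −1 ⇒ G_3=16092
G_3=16092  [base 5] 5^(5 + 1) + 3·5^3 + 3·5^2 + 3·5 + 2  →[5↦6]→  6^(6 + 1) + 3·6^3 + 3·6^2 + 3·6 + 2 = 280712  −1 ⇒ G_4=280711
G_4=280711  [base 6] 6^(6 + 1) + 3·6^3 + 3·6^2 + 3·6 + 1  →[6↦7]→  7^(7 + 1) + 3·7^3 + 3·7^2 + 3·7 + 1 = 5765999  −1 ⇒ G_5=5765998
G_5=5765998  [base 7] 7^(7 + 1) + 3·7^3 + 3·7^2 + 3·7  →[7↦8]→  8^(8 + 1) + 3·8^3 + 3·8^2 + 3·8 = 134219480  −1 ⇒ G_6=134219479

13, 108, 1279, 16092, 280711, 5765998, 134219479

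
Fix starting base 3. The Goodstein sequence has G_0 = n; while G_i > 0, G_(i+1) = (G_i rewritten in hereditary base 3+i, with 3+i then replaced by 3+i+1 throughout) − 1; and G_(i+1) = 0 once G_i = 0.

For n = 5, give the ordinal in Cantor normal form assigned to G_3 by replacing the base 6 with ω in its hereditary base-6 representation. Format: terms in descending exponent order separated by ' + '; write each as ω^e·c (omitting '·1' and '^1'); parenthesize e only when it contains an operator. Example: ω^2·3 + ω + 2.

5

5 —HB3→ 3 + 2 —bump→ 4 + 2 = 6 —(−1)→ 5
5 —HB4→ 4 + 1 —bump→ 5 + 1 = 6 —(−1)→ 5
5 —HB5→ 5 —bump→ 6 = 6 —(−1)→ 5
5 —HB6→ 5 —bump→ 5 = 5 —(−1)→ 4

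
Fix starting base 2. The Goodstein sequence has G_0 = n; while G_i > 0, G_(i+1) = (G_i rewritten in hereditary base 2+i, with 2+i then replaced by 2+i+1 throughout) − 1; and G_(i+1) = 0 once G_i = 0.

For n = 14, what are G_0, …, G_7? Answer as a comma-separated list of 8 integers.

step 0: 14 = 2^(2 + 1) + 2^2 + 2; sub 3 for 2: 3^(3 + 1) + 3^3 + 3; = 111; G_1 = 111−1 = 110
step 1: 110 = 3^(3 + 1) + 3^3 + 2; sub 4 for 3: 4^(4 + 1) + 4^4 + 2; = 1282; G_2 = 1282−1 = 1281
step 2: 1281 = 4^(4 + 1) + 4^4 + 1; sub 5 for 4: 5^(5 + 1) + 5^5 + 1; = 18751; G_3 = 18751−1 = 18750
step 3: 18750 = 5^(5 + 1) + 5^5; sub 6 for 5: 6^(6 + 1) + 6^6; = 326592; G_4 = 326592−1 = 326591
step 4: 326591 = 6^(6 + 1) + 5·6^5 + 5·6^4 + 5·6^3 + 5·6^2 + 5·6 + 5; sub 7 for 6: 7^(7 + 1) + 5·7^5 + 5·7^4 + 5·7^3 + 5·7^2 + 5·7 + 5; = 5862841; G_5 = 5862841−1 = 5862840
step 5: 5862840 = 7^(7 + 1) + 5·7^5 + 5·7^4 + 5·7^3 + 5·7^2 + 5·7 + 4; sub 8 for 7: 8^(8 + 1) + 5·8^5 + 5·8^4 + 5·8^3 + 5·8^2 + 5·8 + 4; = 134404972; G_6 = 134404972−1 = 134404971
step 6: 134404971 = 8^(8 + 1) + 5·8^5 + 5·8^4 + 5·8^3 + 5·8^2 + 5·8 + 3; sub 9 for 8: 9^(9 + 1) + 5·9^5 + 5·9^4 + 5·9^3 + 5·9^2 + 5·9 + 3; = 3487116549; G_7 = 3487116549−1 = 3487116548

14, 110, 1281, 18750, 326591, 5862840, 134404971, 3487116548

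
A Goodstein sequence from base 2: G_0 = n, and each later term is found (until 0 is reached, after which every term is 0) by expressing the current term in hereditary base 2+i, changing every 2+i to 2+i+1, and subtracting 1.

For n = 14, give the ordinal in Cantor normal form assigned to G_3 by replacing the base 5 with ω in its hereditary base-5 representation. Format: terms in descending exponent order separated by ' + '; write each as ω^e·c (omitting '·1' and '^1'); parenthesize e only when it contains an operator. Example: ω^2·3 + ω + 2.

step 0: 14 = 2^(2 + 1) + 2^2 + 2; sub 3 for 2: 3^(3 + 1) + 3^3 + 3; = 111; G_1 = 111−1 = 110
step 1: 110 = 3^(3 + 1) + 3^3 + 2; sub 4 for 3: 4^(4 + 1) + 4^4 + 2; = 1282; G_2 = 1282−1 = 1281
step 2: 1281 = 4^(4 + 1) + 4^4 + 1; sub 5 for 4: 5^(5 + 1) + 5^5 + 1; = 18751; G_3 = 18751−1 = 18750
step 3: 18750 = 5^(5 + 1) + 5^5; sub 6 for 5: 6^(6 + 1) + 6^6; = 326592; G_4 = 326592−1 = 326591

ω^(ω + 1) + ω^ω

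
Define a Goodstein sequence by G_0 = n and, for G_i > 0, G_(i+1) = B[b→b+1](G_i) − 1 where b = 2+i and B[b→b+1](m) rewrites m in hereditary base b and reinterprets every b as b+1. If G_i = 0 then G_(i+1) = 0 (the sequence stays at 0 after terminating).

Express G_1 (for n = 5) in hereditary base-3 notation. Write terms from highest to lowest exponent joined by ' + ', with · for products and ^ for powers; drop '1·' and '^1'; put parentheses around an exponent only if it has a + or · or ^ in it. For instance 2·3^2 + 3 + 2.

G_0 = 5. HB_2(5) = 2^2 + 1. Bump = 28. G_1 = 27.
G_1 = 27. HB_3(27) = 3^3. Bump = 256. G_2 = 255.

3^3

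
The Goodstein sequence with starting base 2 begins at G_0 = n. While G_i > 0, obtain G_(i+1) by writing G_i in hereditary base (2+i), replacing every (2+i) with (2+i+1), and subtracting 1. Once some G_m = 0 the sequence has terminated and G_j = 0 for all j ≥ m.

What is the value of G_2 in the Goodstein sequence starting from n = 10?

1025

10 —HB2→ 2^(2 + 1) + 2 —bump→ 3^(3 + 1) + 3 = 84 —(−1)→ 83
83 —HB3→ 3^(3 + 1) + 2 —bump→ 4^(4 + 1) + 2 = 1026 —(−1)→ 1025
1025 —HB4→ 4^(4 + 1) + 1 —bump→ 5^(5 + 1) + 1 = 15626 —(−1)→ 15625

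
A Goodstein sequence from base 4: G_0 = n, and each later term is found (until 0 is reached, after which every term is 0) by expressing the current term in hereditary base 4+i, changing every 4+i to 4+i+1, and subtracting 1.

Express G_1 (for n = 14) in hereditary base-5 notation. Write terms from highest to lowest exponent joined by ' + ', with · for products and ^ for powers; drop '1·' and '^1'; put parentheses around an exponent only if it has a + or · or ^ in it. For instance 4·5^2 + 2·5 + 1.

G_0 = 14. HB_4(14) = 3·4 + 2. Bump = 17. G_1 = 16.
G_1 = 16. HB_5(16) = 3·5 + 1. Bump = 19. G_2 = 18.

3·5 + 1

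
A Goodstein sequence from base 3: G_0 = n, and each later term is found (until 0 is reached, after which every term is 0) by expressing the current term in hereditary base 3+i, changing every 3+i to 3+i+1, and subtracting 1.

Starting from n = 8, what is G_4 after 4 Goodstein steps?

11

[0] 8 ≡ 2·3 + 2 (base 3). Lift 4: 10. −1: 9.
[1] 9 ≡ 2·4 + 1 (base 4). Lift 5: 11. −1: 10.
[2] 10 ≡ 2·5 (base 5). Lift 6: 12. −1: 11.
[3] 11 ≡ 6 + 5 (base 6). Lift 7: 12. −1: 11.
[4] 11 ≡ 7 + 4 (base 7). Lift 8: 12. −1: 11.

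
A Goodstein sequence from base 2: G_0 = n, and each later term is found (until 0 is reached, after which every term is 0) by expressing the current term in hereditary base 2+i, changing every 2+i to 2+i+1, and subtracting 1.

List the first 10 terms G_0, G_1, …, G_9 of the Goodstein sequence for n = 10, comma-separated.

step 0: 10 = 2^(2 + 1) + 2; sub 3 for 2: 3^(3 + 1) + 3; = 84; G_1 = 84−1 = 83
step 1: 83 = 3^(3 + 1) + 2; sub 4 for 3: 4^(4 + 1) + 2; = 1026; G_2 = 1026−1 = 1025
step 2: 1025 = 4^(4 + 1) + 1; sub 5 for 4: 5^(5 + 1) + 1; = 15626; G_3 = 15626−1 = 15625
step 3: 15625 = 5^(5 + 1); sub 6 for 5: 6^(6 + 1); = 279936; G_4 = 279936−1 = 279935
step 4: 279935 = 5·6^6 + 5·6^5 + 5·6^4 + 5·6^3 + 5·6^2 + 5·6 + 5; sub 7 for 6: 5·7^7 + 5·7^5 + 5·7^4 + 5·7^3 + 5·7^2 + 5·7 + 5; = 4215755; G_5 = 4215755−1 = 4215754
step 5: 4215754 = 5·7^7 + 5·7^5 + 5·7^4 + 5·7^3 + 5·7^2 + 5·7 + 4; sub 8 for 7: 5·8^8 + 5·8^5 + 5·8^4 + 5·8^3 + 5·8^2 + 5·8 + 4; = 84073324; G_6 = 84073324−1 = 84073323
step 6: 84073323 = 5·8^8 + 5·8^5 + 5·8^4 + 5·8^3 + 5·8^2 + 5·8 + 3; sub 9 for 8: 5·9^9 + 5·9^5 + 5·9^4 + 5·9^3 + 5·9^2 + 5·9 + 3; = 1937434593; G_7 = 1937434593−1 = 1937434592
step 7: 1937434592 = 5·9^9 + 5·9^5 + 5·9^4 + 5·9^3 + 5·9^2 + 5·9 + 2; sub 10 for 9: 5·10^10 + 5·10^5 + 5·10^4 + 5·10^3 + 5·10^2 + 5·10 + 2; = 50000555552; G_8 = 50000555552−1 = 50000555551
step 8: 50000555551 = 5·10^10 + 5·10^5 + 5·10^4 + 5·10^3 + 5·10^2 + 5·10 + 1; sub 11 for 10: 5·11^11 + 5·11^5 + 5·11^4 + 5·11^3 + 5·11^2 + 5·11 + 1; = 1426559238831; G_9 = 1426559238831−1 = 1426559238830

10, 83, 1025, 15625, 279935, 4215754, 84073323, 1937434592, 50000555551, 1426559238830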